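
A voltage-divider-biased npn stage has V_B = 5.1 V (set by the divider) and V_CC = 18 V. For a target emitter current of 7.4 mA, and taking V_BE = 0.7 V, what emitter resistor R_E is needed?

V_E = V_B − V_BE = 5.1 − 0.7 = 4.4 V.
R_E = V_E / I_E = 4.4 / 7.4 = 0.595 kΩ.

R_E ≈ 0.59 kΩ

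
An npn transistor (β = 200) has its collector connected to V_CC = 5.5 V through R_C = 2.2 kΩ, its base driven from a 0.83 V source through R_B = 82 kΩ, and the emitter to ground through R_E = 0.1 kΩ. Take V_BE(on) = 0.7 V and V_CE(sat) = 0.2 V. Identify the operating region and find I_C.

active; I_C ≈ 0.25 mA

Assume active. Base-emitter loop: I_B = (V_BB − V_BE)/(R_B + (β+1)R_E) = (0.83 − 0.7)/(82 + 201×0.1) = 0.00127 mA.
I_C = β·I_B = 200×0.00127 = 0.255 mA.
V_CE = V_CC − I_C·R_C − I_E·R_E = 5.5 − 0.255×2.2 − 0.256×0.1 = 4.91 V > V_CE(sat), so the active-region assumption holds.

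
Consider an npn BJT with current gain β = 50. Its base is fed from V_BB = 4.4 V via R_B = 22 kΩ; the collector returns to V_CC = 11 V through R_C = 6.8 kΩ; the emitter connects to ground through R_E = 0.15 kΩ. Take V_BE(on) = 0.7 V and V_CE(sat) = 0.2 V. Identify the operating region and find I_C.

saturation; I_C ≈ 1.6 mA

Assume active: I_B = (4.4 − 0.7)/(22 + 51×0.15) = 0.125 mA, I_C = β·I_B = 6.24 mA.
Then V_CE = 11 − 6.24×6.8 − 6.36×0.15 = -32.4 V < 0.2 V — the active assumption fails.
Re-solve with V_CE = 0.2 V. KCL at the emitter: V_E/R_E = (V_BB−0.7−V_E)/R_B + (V_CC−0.2−V_E)/R_C, giving V_E = 0.256 V.
I_C = (V_CC − 0.2 − V_E)/R_C = (10.8 − 0.256)/6.8 = 1.55 mA.
Check: I_B = (3.7 − 0.256)/22 = 0.157 mA, and β·I_B = 7.83 mA > I_C, confirming saturation.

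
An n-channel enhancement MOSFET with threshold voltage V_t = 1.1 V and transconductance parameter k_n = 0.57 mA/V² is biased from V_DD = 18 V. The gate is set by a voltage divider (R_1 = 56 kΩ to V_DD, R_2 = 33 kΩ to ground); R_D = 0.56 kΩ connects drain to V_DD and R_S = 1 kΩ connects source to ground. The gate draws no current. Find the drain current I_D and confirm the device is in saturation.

I_D ≈ 2.6 mA

V_G = V_DD·R_2/(R_1+R_2) = 18×33/89 = 6.67 V.
Assume saturation: I_D = (k_n/2)(V_GS − V_t)² with V_GS = V_G − I_D·R_S = 6.67 − 1·I_D.
Substituting gives 0.285·I_D² − 4.18·I_D + 8.86 = 0, with roots I_D = 2.57 or 12.1 mA.
The root I_D = 12.1 mA gives V_GS = -5.41 V ≤ V_t, so take I_D = 2.57 mA.
Then V_GS = 4.1 V and V_DS = V_DD − I_D(R_D+R_S) = 18 − 2.57×1.56 = 14 V.
Saturation requires V_DS ≥ V_GS − V_t = 3 V; 14 ≥ 3 ✓.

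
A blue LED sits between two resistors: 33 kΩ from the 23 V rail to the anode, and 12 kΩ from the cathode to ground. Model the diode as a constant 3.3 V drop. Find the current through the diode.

I ≈ 0.44 mA

The two resistors are in series with the diode, so KVL gives 23 = I·33 + 3.3 + I·12.
I = (23 − 3.3) / (33 + 12) kΩ = 19.7 / 45 = 0.438 mA.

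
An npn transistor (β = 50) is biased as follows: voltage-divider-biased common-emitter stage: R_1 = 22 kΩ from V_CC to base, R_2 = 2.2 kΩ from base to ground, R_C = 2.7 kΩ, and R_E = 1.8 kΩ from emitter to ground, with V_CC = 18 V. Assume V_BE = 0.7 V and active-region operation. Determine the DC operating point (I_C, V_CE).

I_C ≈ 0.5 mA, V_CE ≈ 16 V

Thevenize the base divider: V_Th = V_CC·R_2/(R_1+R_2) = 18×2.2/24.2 = 1.64 V, R_Th = R_1‖R_2 = 2 kΩ.
Base-emitter loop: V_Th = I_B·R_Th + V_BE + (β+1)I_B·R_E, so I_B = (1.64 − 0.7) / (2 + 51×1.8) = 0.00998 mA.
I_C = β·I_B = 50×0.00998 = 0.499 mA, and I_E = (β+1)I_B = 0.509 mA.
V_CE = V_CC − I_C·R_C − I_E·R_E = 18 − 0.499×2.7 − 0.509×1.8 = 15.7 V.
V_CE = 15.7 V > 0.2 V confirms active-region operation.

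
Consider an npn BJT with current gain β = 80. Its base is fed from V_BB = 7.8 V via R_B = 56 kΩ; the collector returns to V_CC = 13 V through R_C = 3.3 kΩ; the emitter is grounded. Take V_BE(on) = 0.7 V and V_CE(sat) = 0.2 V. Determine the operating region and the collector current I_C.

saturation; I_C ≈ 3.9 mA

Assume active: I_B = (7.8 − 0.7)/56 = 0.127 mA, giving I_C = β·I_B = 10.1 mA.
But then V_CE = 13 − 10.1×3.3 = -20.5 V < V_CE(sat) = 0.2 V — impossible in the active region.
So the transistor is saturated. With V_CE = 0.2 V, I_C = (V_CC − 0.2)/R_C = 12.8/3.3 = 3.88 mA.
Check: β·I_B = 10.1 mA > I_C = 3.88 mA, confirming saturation.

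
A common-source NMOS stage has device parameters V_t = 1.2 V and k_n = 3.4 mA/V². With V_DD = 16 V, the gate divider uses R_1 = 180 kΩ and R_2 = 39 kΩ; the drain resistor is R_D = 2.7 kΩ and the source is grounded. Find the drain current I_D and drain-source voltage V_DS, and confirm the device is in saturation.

I_D ≈ 4.6 mA, V_DS ≈ 3.5 V

V_G = V_DD·R_2/(R_1+R_2) = 16×39/219 = 2.85 V. With the source grounded, V_GS = V_G = 2.85 V.
Assume saturation: I_D = (k_n/2)(V_GS − V_t)² = (3.4/2)×(2.85 − 1.2)² = 1.7×1.65² = 4.62 mA.
V_DS = V_DD − I_D·R_D = 16 − 4.62×2.7 = 3.51 V.
Saturation requires V_DS ≥ V_GS − V_t = 1.65 V; 3.51 ≥ 1.65 ✓.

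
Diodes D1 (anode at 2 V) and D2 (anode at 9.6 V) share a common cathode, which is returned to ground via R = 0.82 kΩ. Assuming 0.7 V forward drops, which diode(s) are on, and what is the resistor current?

Only D2 conducts; I_R ≈ 11 mA

Assume both conduct. Then node N would need to be at both 2−0.7 = 1.3 V and 9.6−0.7 = 8.9 V, which is impossible.
Assume only D2 conducts: V_N = 9.6 − 0.7 = 8.9 V, so I_R = 8.9/0.82 = 10.9 mA.
Check D1: its anode-to-cathode voltage is 2 − 8.9 = -6.9 V < 0.7 V, so it is off. The assumption is consistent.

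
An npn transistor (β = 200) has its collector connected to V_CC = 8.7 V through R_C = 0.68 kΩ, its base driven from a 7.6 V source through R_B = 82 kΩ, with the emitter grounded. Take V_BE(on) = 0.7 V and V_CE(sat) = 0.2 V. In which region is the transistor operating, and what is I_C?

saturation; I_C ≈ 12 mA

Assume active: I_B = (7.6 − 0.7)/82 = 0.0841 mA, giving I_C = β·I_B = 16.8 mA.
But then V_CE = 8.7 − 16.8×0.68 = -2.74 V < V_CE(sat) = 0.2 V — impossible in the active region.
So the transistor is saturated. With V_CE = 0.2 V, I_C = (V_CC − 0.2)/R_C = 8.5/0.68 = 12.5 mA.
Check: β·I_B = 16.8 mA > I_C = 12.5 mA, confirming saturation.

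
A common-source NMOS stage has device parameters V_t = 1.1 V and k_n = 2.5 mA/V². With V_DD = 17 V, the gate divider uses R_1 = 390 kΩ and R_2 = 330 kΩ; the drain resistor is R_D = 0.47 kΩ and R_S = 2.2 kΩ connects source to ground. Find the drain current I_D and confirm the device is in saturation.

I_D ≈ 2.4 mA

V_G = V_DD·R_2/(R_1+R_2) = 17×330/720 = 7.79 V.
Assume saturation: I_D = (k_n/2)(V_GS − V_t)² with V_GS = V_G − I_D·R_S = 7.79 − 2.2·I_D.
Substituting gives 6.05·I_D² − 37.8·I_D + 56 = 0, with roots I_D = 2.41 or 3.84 mA.
The root I_D = 3.84 mA gives V_GS = -0.652 V ≤ V_t, so take I_D = 2.41 mA.
Then V_GS = 2.49 V and V_DS = V_DD − I_D(R_D+R_S) = 17 − 2.41×2.67 = 10.6 V.
Saturation requires V_DS ≥ V_GS − V_t = 1.39 V; 10.6 ≥ 1.39 ✓.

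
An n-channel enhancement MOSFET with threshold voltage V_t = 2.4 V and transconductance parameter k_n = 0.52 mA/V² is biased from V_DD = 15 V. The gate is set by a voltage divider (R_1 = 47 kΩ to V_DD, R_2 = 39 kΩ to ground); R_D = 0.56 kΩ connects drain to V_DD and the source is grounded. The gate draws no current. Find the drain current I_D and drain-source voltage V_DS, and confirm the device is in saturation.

V_G = V_DD·R_2/(R_1+R_2) = 15×39/86 = 6.8 V. With the source grounded, V_GS = V_G = 6.8 V.
Assume saturation: I_D = (k_n/2)(V_GS − V_t)² = (0.52/2)×(6.8 − 2.4)² = 0.26×4.4² = 5.04 mA.
V_DS = V_DD − I_D·R_D = 15 − 5.04×0.56 = 12.2 V.
Saturation requires V_DS ≥ V_GS − V_t = 4.4 V; 12.2 ≥ 4.4 ✓.

I_D ≈ 5 mA, V_DS ≈ 12 V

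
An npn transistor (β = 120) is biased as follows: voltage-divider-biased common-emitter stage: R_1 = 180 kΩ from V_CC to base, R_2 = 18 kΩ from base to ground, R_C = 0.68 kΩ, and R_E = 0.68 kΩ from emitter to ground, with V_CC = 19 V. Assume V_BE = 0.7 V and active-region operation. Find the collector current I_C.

I_C ≈ 1.2 mA

Thevenize the base divider: V_Th = V_CC·R_2/(R_1+R_2) = 19×18/198 = 1.73 V, R_Th = R_1‖R_2 = 16.4 kΩ.
Base-emitter loop: V_Th = I_B·R_Th + V_BE + (β+1)I_B·R_E, so I_B = (1.73 − 0.7) / (16.4 + 121×0.68) = 0.0104 mA.
I_C = β·I_B = 120×0.0104 = 1.25 mA, and I_E = (β+1)I_B = 1.26 mA.
V_CE = V_CC − I_C·R_C − I_E·R_E = 19 − 1.25×0.68 − 1.26×0.68 = 17.3 V.
V_CE = 17.3 V > 0.2 V confirms active-region operation.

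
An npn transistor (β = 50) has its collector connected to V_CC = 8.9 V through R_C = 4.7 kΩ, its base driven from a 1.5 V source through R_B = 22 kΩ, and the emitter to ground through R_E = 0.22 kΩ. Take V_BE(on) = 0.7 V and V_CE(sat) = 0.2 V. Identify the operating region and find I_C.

Assume active. Base-emitter loop: I_B = (V_BB − V_BE)/(R_B + (β+1)R_E) = (1.5 − 0.7)/(22 + 51×0.22) = 0.0241 mA.
I_C = β·I_B = 50×0.0241 = 1.2 mA.
V_CE = V_CC − I_C·R_C − I_E·R_E = 8.9 − 1.2×4.7 − 1.23×0.22 = 2.97 V > V_CE(sat), so the active-region assumption holds.

active; I_C ≈ 1.2 mA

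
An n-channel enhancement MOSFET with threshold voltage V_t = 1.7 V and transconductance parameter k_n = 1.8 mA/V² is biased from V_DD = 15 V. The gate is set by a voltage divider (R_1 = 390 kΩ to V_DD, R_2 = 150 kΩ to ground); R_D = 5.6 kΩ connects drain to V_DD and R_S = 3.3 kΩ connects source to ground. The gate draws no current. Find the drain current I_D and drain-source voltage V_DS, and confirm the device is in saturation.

I_D ≈ 0.52 mA, V_DS ≈ 10 V

V_G = V_DD·R_2/(R_1+R_2) = 15×150/540 = 4.17 V.
Assume saturation: I_D = (k_n/2)(V_GS − V_t)² with V_GS = V_G − I_D·R_S = 4.17 − 3.3·I_D.
Substituting gives 9.8·I_D² − 15.7·I_D + 5.48 = 0, with roots I_D = 0.518 or 1.08 mA.
The root I_D = 1.08 mA gives V_GS = 0.605 V ≤ V_t, so take I_D = 0.518 mA.
Then V_GS = 2.46 V and V_DS = V_DD − I_D(R_D+R_S) = 15 − 0.518×8.9 = 10.4 V.
Saturation requires V_DS ≥ V_GS − V_t = 0.758 V; 10.4 ≥ 0.758 ✓.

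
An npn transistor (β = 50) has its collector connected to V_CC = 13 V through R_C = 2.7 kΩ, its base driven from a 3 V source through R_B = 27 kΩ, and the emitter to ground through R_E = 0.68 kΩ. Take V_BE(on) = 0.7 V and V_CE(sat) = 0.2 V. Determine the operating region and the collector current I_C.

Assume active. Base-emitter loop: I_B = (V_BB − V_BE)/(R_B + (β+1)R_E) = (3 − 0.7)/(27 + 51×0.68) = 0.0373 mA.
I_C = β·I_B = 50×0.0373 = 1.86 mA.
V_CE = V_CC − I_C·R_C − I_E·R_E = 13 − 1.86×2.7 − 1.9×0.68 = 6.67 V > V_CE(sat), so the active-region assumption holds.

active; I_C ≈ 1.9 mA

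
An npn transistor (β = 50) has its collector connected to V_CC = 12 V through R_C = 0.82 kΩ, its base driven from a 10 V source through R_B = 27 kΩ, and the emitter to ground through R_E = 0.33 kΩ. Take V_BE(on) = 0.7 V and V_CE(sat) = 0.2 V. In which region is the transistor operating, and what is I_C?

saturation; I_C ≈ 10 mA

Assume active: I_B = (10 − 0.7)/(27 + 51×0.33) = 0.212 mA, I_C = β·I_B = 10.6 mA.
Then V_CE = 12 − 10.6×0.82 − 10.8×0.33 = -0.271 V < 0.2 V — the active assumption fails.
Re-solve with V_CE = 0.2 V. KCL at the emitter: V_E/R_E = (V_BB−0.7−V_E)/R_B + (V_CC−0.2−V_E)/R_C, giving V_E = 3.44 V.
I_C = (V_CC − 0.2 − V_E)/R_C = (11.8 − 3.44)/0.82 = 10.2 mA.
Check: I_B = (9.3 − 3.44)/27 = 0.217 mA, and β·I_B = 10.9 mA > I_C, confirming saturation.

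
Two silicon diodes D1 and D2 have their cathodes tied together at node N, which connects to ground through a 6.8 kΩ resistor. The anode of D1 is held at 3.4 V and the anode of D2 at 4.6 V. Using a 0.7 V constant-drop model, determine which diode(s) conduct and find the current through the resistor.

Only D2 conducts; I_R ≈ 0.57 mA

Assume both conduct. Then node N would need to be at both 3.4−0.7 = 2.7 V and 4.6−0.7 = 3.9 V, which is impossible.
Assume only D2 conducts: V_N = 4.6 − 0.7 = 3.9 V, so I_R = 3.9/6.8 = 0.574 mA.
Check D1: its anode-to-cathode voltage is 3.4 − 3.9 = -0.5 V < 0.7 V, so it is off. The assumption is consistent.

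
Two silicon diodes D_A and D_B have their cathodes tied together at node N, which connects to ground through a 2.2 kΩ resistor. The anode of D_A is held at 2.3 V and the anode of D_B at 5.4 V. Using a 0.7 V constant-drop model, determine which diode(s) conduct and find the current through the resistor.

Assume both conduct. Then node N would need to be at both 2.3−0.7 = 1.6 V and 5.4−0.7 = 4.7 V, which is impossible.
Assume only D_B conducts: V_N = 5.4 − 0.7 = 4.7 V, so I_R = 4.7/2.2 = 2.14 mA.
Check D_A: its anode-to-cathode voltage is 2.3 − 4.7 = -2.4 V < 0.7 V, so it is off. The assumption is consistent.

Only D_B conducts; I_R ≈ 2.1 mA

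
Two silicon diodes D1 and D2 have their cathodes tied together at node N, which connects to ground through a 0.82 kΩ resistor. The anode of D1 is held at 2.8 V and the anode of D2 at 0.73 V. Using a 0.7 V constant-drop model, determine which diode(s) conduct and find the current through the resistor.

Only D1 conducts; I_R ≈ 2.6 mA

Assume both conduct. Then node N would need to be at both 2.8−0.7 = 2.1 V and 0.73−0.7 = 0.03 V, which is impossible.
Assume only D1 conducts: V_N = 2.8 − 0.7 = 2.1 V, so I_R = 2.1/0.82 = 2.56 mA.
Check D2: its anode-to-cathode voltage is 0.73 − 2.1 = -1.37 V < 0.7 V, so it is off. The assumption is consistent.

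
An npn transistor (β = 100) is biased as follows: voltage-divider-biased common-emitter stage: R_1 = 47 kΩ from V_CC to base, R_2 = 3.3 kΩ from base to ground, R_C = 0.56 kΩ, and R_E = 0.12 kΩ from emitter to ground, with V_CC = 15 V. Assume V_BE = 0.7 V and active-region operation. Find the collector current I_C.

I_C ≈ 1.9 mA

Thevenize the base divider: V_Th = V_CC·R_2/(R_1+R_2) = 15×3.3/50.3 = 0.984 V, R_Th = R_1‖R_2 = 3.08 kΩ.
Base-emitter loop: V_Th = I_B·R_Th + V_BE + (β+1)I_B·R_E, so I_B = (0.984 − 0.7) / (3.08 + 101×0.12) = 0.0187 mA.
I_C = β·I_B = 100×0.0187 = 1.87 mA, and I_E = (β+1)I_B = 1.89 mA.
V_CE = V_CC − I_C·R_C − I_E·R_E = 15 − 1.87×0.56 − 1.89×0.12 = 13.7 V.
V_CE = 13.7 V > 0.2 V confirms active-region operation.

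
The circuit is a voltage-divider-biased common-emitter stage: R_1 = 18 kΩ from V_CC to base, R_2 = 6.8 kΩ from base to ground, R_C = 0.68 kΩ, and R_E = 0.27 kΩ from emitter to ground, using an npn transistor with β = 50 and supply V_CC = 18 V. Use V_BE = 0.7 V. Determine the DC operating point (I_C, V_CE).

I_C ≈ 11 mA, V_CE ≈ 7.2 V

Thevenize the base divider: V_Th = V_CC·R_2/(R_1+R_2) = 18×6.8/24.8 = 4.94 V, R_Th = R_1‖R_2 = 4.94 kΩ.
Base-emitter loop: V_Th = I_B·R_Th + V_BE + (β+1)I_B·R_E, so I_B = (4.94 − 0.7) / (4.94 + 51×0.27) = 0.226 mA.
I_C = β·I_B = 50×0.226 = 11.3 mA, and I_E = (β+1)I_B = 11.5 mA.
V_CE = V_CC − I_C·R_C − I_E·R_E = 18 − 11.3×0.68 − 11.5×0.27 = 7.18 V.
V_CE = 7.18 V > 0.2 V confirms active-region operation.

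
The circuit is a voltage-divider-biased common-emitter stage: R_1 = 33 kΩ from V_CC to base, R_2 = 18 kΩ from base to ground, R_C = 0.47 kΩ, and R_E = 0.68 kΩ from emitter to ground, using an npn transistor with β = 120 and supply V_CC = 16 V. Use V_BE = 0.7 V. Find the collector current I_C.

Thevenize the base divider: V_Th = V_CC·R_2/(R_1+R_2) = 16×18/51 = 5.65 V, R_Th = R_1‖R_2 = 11.6 kΩ.
Base-emitter loop: V_Th = I_B·R_Th + V_BE + (β+1)I_B·R_E, so I_B = (5.65 − 0.7) / (11.6 + 121×0.68) = 0.0527 mA.
I_C = β·I_B = 120×0.0527 = 6.32 mA, and I_E = (β+1)I_B = 6.37 mA.
V_CE = V_CC − I_C·R_C − I_E·R_E = 16 − 6.32×0.47 − 6.37×0.68 = 8.7 V.
V_CE = 8.7 V > 0.2 V confirms active-region operation.

I_C ≈ 6.3 mA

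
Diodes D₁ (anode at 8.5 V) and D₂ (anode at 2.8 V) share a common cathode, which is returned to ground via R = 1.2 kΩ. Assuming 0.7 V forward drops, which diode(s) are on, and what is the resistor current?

Only D₁ conducts; I_R ≈ 6.5 mA

Assume both conduct. Then node N would need to be at both 8.5−0.7 = 7.8 V and 2.8−0.7 = 2.1 V, which is impossible.
Assume only D₁ conducts: V_N = 8.5 − 0.7 = 7.8 V, so I_R = 7.8/1.2 = 6.5 mA.
Check D₂: its anode-to-cathode voltage is 2.8 − 7.8 = -5 V < 0.7 V, so it is off. The assumption is consistent.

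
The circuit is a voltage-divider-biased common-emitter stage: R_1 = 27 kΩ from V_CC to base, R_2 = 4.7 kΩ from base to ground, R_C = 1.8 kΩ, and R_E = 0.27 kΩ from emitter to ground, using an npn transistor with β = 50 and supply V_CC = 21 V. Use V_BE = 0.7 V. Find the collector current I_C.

Thevenize the base divider: V_Th = V_CC·R_2/(R_1+R_2) = 21×4.7/31.7 = 3.11 V, R_Th = R_1‖R_2 = 4 kΩ.
Base-emitter loop: V_Th = I_B·R_Th + V_BE + (β+1)I_B·R_E, so I_B = (3.11 − 0.7) / (4 + 51×0.27) = 0.136 mA.
I_C = β·I_B = 50×0.136 = 6.79 mA, and I_E = (β+1)I_B = 6.93 mA.
V_CE = V_CC − I_C·R_C − I_E·R_E = 21 − 6.79×1.8 − 6.93×0.27 = 6.91 V.
V_CE = 6.91 V > 0.2 V confirms active-region operation.

I_C ≈ 6.8 mA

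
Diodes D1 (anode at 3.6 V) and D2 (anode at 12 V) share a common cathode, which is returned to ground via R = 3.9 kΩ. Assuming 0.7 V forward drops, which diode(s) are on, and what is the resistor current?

Only D2 conducts; I_R ≈ 2.9 mA

Assume both conduct. Then node N would need to be at both 3.6−0.7 = 2.9 V and 12−0.7 = 11.3 V, which is impossible.
Assume only D2 conducts: V_N = 12 − 0.7 = 11.3 V, so I_R = 11.3/3.9 = 2.9 mA.
Check D1: its anode-to-cathode voltage is 3.6 − 11.3 = -7.7 V < 0.7 V, so it is off. The assumption is consistent.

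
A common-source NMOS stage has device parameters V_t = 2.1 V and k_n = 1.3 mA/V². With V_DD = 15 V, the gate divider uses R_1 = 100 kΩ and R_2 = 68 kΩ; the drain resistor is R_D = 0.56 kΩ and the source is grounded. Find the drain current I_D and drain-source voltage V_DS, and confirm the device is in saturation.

I_D ≈ 10 mA, V_DS ≈ 9.3 V

V_G = V_DD·R_2/(R_1+R_2) = 15×68/168 = 6.07 V. With the source grounded, V_GS = V_G = 6.07 V.
Assume saturation: I_D = (k_n/2)(V_GS − V_t)² = (1.3/2)×(6.07 − 2.1)² = 0.65×3.97² = 10.3 mA.
V_DS = V_DD − I_D·R_D = 15 − 10.3×0.56 = 9.26 V.
Saturation requires V_DS ≥ V_GS − V_t = 3.97 V; 9.26 ≥ 3.97 ✓.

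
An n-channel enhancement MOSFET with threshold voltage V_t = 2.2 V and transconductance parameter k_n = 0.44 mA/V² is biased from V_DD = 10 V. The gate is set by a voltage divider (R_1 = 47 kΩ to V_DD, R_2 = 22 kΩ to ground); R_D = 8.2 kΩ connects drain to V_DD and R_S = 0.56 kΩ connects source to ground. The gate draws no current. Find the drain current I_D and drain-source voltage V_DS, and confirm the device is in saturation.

I_D ≈ 0.17 mA, V_DS ≈ 8.5 V

V_G = V_DD·R_2/(R_1+R_2) = 10×22/69 = 3.19 V.
Assume saturation: I_D = (k_n/2)(V_GS − V_t)² with V_GS = V_G − I_D·R_S = 3.19 − 0.56·I_D.
Substituting gives 0.069·I_D² − 1.24·I_D + 0.215 = 0, with roots I_D = 0.175 or 17.8 mA.
The root I_D = 17.8 mA gives V_GS = -6.81 V ≤ V_t, so take I_D = 0.175 mA.
Then V_GS = 3.09 V and V_DS = V_DD − I_D(R_D+R_S) = 10 − 0.175×8.76 = 8.47 V.
Saturation requires V_DS ≥ V_GS − V_t = 0.891 V; 8.47 ≥ 0.891 ✓.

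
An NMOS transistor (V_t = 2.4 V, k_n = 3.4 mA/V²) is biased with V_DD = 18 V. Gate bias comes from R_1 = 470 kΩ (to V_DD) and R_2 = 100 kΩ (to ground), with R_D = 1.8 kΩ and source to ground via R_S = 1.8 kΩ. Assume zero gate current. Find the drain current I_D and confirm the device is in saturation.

I_D ≈ 0.22 mA

V_G = V_DD·R_2/(R_1+R_2) = 18×100/570 = 3.16 V.
Assume saturation: I_D = (k_n/2)(V_GS − V_t)² with V_GS = V_G − I_D·R_S = 3.16 − 1.8·I_D.
Substituting gives 5.51·I_D² − 5.64·I_D + 0.976 = 0, with roots I_D = 0.221 or 0.803 mA.
The root I_D = 0.803 mA gives V_GS = 1.71 V ≤ V_t, so take I_D = 0.221 mA.
Then V_GS = 2.76 V and V_DS = V_DD − I_D(R_D+R_S) = 18 − 0.221×3.6 = 17.2 V.
Saturation requires V_DS ≥ V_GS − V_t = 0.36 V; 17.2 ≥ 0.36 ✓.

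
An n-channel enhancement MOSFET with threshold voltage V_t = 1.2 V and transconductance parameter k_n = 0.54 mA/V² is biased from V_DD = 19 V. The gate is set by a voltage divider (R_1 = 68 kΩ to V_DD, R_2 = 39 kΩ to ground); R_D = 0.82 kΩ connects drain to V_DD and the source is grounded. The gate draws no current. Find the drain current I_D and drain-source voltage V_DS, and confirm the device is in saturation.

I_D ≈ 8.9 mA, V_DS ≈ 12 V

V_G = V_DD·R_2/(R_1+R_2) = 19×39/107 = 6.93 V. With the source grounded, V_GS = V_G = 6.93 V.
Assume saturation: I_D = (k_n/2)(V_GS − V_t)² = (0.54/2)×(6.93 − 1.2)² = 0.27×5.73² = 8.85 mA.
V_DS = V_DD − I_D·R_D = 19 − 8.85×0.82 = 11.7 V.
Saturation requires V_DS ≥ V_GS − V_t = 5.73 V; 11.7 ≥ 5.73 ✓.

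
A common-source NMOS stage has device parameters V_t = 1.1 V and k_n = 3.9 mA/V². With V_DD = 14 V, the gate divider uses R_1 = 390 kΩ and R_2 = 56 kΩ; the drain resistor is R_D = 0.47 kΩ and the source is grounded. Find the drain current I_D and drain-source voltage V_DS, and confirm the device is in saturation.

V_G = V_DD·R_2/(R_1+R_2) = 14×56/446 = 1.76 V. With the source grounded, V_GS = V_G = 1.76 V.
Assume saturation: I_D = (k_n/2)(V_GS − V_t)² = (3.9/2)×(1.76 − 1.1)² = 1.95×0.658² = 0.844 mA.
V_DS = V_DD − I_D·R_D = 14 − 0.844×0.47 = 13.6 V.
Saturation requires V_DS ≥ V_GS − V_t = 0.658 V; 13.6 ≥ 0.658 ✓.

I_D ≈ 0.84 mA, V_DS ≈ 14 V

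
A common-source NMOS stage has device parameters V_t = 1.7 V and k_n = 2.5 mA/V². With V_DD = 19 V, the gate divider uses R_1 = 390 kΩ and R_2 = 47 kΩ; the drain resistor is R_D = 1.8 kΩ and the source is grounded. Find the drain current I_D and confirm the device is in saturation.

V_G = V_DD·R_2/(R_1+R_2) = 19×47/437 = 2.04 V. With the source grounded, V_GS = V_G = 2.04 V.
Assume saturation: I_D = (k_n/2)(V_GS − V_t)² = (2.5/2)×(2.04 − 1.7)² = 1.25×0.343² = 0.147 mA.
V_DS = V_DD − I_D·R_D = 19 − 0.147×1.8 = 18.7 V.
Saturation requires V_DS ≥ V_GS − V_t = 0.343 V; 18.7 ≥ 0.343 ✓.

I_D ≈ 0.15 mA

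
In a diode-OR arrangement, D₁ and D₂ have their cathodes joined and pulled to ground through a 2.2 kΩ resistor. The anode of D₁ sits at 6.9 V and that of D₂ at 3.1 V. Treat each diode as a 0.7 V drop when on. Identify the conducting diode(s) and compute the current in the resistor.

Only D₁ conducts; I_R ≈ 2.8 mA

Assume both conduct. Then node N would need to be at both 6.9−0.7 = 6.2 V and 3.1−0.7 = 2.4 V, which is impossible.
Assume only D₁ conducts: V_N = 6.9 − 0.7 = 6.2 V, so I_R = 6.2/2.2 = 2.82 mA.
Check D₂: its anode-to-cathode voltage is 3.1 − 6.2 = -3.1 V < 0.7 V, so it is off. The assumption is consistent.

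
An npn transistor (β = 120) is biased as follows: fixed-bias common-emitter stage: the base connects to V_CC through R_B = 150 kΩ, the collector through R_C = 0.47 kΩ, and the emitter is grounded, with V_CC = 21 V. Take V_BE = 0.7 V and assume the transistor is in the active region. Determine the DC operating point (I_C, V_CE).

I_C ≈ 16 mA, V_CE ≈ 13 V

Base loop: V_CC = I_B·R_B + V_BE, so I_B = (21 − 0.7)/150 kΩ = 0.135 mA.
In the active region I_C = β·I_B = 120 × 0.135 = 16.2 mA.
Collector loop: V_CE = V_CC − I_C·R_C = 21 − 16.2×0.47 = 13.4 V.
Since V_CE = 13.4 V > V_CE(sat) ≈ 0.2 V, the transistor is in the active region as assumed.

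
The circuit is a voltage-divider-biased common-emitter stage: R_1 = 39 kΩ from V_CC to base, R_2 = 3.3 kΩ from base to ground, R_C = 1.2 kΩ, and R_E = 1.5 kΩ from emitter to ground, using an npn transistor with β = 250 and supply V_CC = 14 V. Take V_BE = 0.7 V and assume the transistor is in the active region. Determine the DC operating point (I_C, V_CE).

Thevenize the base divider: V_Th = V_CC·R_2/(R_1+R_2) = 14×3.3/42.3 = 1.09 V, R_Th = R_1‖R_2 = 3.04 kΩ.
Base-emitter loop: V_Th = I_B·R_Th + V_BE + (β+1)I_B·R_E, so I_B = (1.09 − 0.7) / (3.04 + 251×1.5) = 0.00103 mA.
I_C = β·I_B = 250×0.00103 = 0.258 mA, and I_E = (β+1)I_B = 0.259 mA.
V_CE = V_CC − I_C·R_C − I_E·R_E = 14 − 0.258×1.2 − 0.259×1.5 = 13.3 V.
V_CE = 13.3 V > 0.2 V confirms active-region operation.

I_C ≈ 0.26 mA, V_CE ≈ 13 V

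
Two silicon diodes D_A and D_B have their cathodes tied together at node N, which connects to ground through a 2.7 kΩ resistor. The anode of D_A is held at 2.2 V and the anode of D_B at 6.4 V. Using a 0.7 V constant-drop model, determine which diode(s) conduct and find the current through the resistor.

Only D_B conducts; I_R ≈ 2.1 mA

Assume both conduct. Then node N would need to be at both 2.2−0.7 = 1.5 V and 6.4−0.7 = 5.7 V, which is impossible.
Assume only D_B conducts: V_N = 6.4 − 0.7 = 5.7 V, so I_R = 5.7/2.7 = 2.11 mA.
Check D_A: its anode-to-cathode voltage is 2.2 − 5.7 = -3.5 V < 0.7 V, so it is off. The assumption is consistent.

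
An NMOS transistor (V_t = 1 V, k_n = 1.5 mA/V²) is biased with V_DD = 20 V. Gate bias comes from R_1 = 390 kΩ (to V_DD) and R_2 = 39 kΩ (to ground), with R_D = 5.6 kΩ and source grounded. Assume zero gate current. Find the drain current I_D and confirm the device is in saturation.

I_D ≈ 0.5 mA

V_G = V_DD·R_2/(R_1+R_2) = 20×39/429 = 1.82 V. With the source grounded, V_GS = V_G = 1.82 V.
Assume saturation: I_D = (k_n/2)(V_GS − V_t)² = (1.5/2)×(1.82 − 1)² = 0.75×0.818² = 0.502 mA.
V_DS = V_DD − I_D·R_D = 20 − 0.502×5.6 = 17.2 V.
Saturation requires V_DS ≥ V_GS − V_t = 0.818 V; 17.2 ≥ 0.818 ✓.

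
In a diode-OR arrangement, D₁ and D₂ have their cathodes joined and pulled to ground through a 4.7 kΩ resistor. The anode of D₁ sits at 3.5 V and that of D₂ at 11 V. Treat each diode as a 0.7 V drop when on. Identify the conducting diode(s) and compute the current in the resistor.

Assume both conduct. Then node N would need to be at both 3.5−0.7 = 2.8 V and 11−0.7 = 10.3 V, which is impossible.
Assume only D₂ conducts: V_N = 11 − 0.7 = 10.3 V, so I_R = 10.3/4.7 = 2.19 mA.
Check D₁: its anode-to-cathode voltage is 3.5 − 10.3 = -6.8 V < 0.7 V, so it is off. The assumption is consistent.

Only D₂ conducts; I_R ≈ 2.2 mA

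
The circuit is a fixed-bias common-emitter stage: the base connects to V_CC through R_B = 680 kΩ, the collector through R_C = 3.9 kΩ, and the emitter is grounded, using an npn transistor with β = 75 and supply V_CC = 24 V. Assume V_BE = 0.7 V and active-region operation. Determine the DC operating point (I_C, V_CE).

I_C ≈ 2.6 mA, V_CE ≈ 14 V

Base loop: V_CC = I_B·R_B + V_BE, so I_B = (24 − 0.7)/680 kΩ = 0.0343 mA.
In the active region I_C = β·I_B = 75 × 0.0343 = 2.57 mA.
Collector loop: V_CE = V_CC − I_C·R_C = 24 − 2.57×3.9 = 14 V.
Since V_CE = 14 V > V_CE(sat) ≈ 0.2 V, the transistor is in the active region as assumed.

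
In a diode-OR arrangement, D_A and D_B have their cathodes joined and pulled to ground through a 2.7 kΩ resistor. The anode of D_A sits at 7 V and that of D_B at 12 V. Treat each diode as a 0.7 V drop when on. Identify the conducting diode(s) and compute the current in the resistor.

Assume both conduct. Then node N would need to be at both 7−0.7 = 6.3 V and 12−0.7 = 11.3 V, which is impossible.
Assume only D_B conducts: V_N = 12 − 0.7 = 11.3 V, so I_R = 11.3/2.7 = 4.19 mA.
Check D_A: its anode-to-cathode voltage is 7 − 11.3 = -4.3 V < 0.7 V, so it is off. The assumption is consistent.

Only D_B conducts; I_R ≈ 4.2 mA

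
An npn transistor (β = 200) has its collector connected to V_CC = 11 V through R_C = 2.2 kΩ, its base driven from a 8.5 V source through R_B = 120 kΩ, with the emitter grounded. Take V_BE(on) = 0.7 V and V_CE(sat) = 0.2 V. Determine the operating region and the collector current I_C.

Assume active: I_B = (8.5 − 0.7)/120 = 0.065 mA, giving I_C = β·I_B = 13 mA.
But then V_CE = 11 − 13×2.2 = -17.6 V < V_CE(sat) = 0.2 V — impossible in the active region.
So the transistor is saturated. With V_CE = 0.2 V, I_C = (V_CC − 0.2)/R_C = 10.8/2.2 = 4.91 mA.
Check: β·I_B = 13 mA > I_C = 4.91 mA, confirming saturation.

saturation; I_C ≈ 4.9 mA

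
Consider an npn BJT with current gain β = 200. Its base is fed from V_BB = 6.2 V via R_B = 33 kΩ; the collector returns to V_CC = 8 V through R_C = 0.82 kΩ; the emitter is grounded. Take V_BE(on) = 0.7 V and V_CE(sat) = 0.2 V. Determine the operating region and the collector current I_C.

saturation; I_C ≈ 9.5 mA

Assume active: I_B = (6.2 − 0.7)/33 = 0.167 mA, giving I_C = β·I_B = 33.3 mA.
But then V_CE = 8 − 33.3×0.82 = -19.3 V < V_CE(sat) = 0.2 V — impossible in the active region.
So the transistor is saturated. With V_CE = 0.2 V, I_C = (V_CC − 0.2)/R_C = 7.8/0.82 = 9.51 mA.
Check: β·I_B = 33.3 mA > I_C = 9.51 mA, confirming saturation.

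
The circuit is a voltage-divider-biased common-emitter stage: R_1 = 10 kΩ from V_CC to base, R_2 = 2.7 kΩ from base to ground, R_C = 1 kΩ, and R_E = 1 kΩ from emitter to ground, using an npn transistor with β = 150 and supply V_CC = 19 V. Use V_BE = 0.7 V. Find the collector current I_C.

Thevenize the base divider: V_Th = V_CC·R_2/(R_1+R_2) = 19×2.7/12.7 = 4.04 V, R_Th = R_1‖R_2 = 2.13 kΩ.
Base-emitter loop: V_Th = I_B·R_Th + V_BE + (β+1)I_B·R_E, so I_B = (4.04 − 0.7) / (2.13 + 151×1) = 0.0218 mA.
I_C = β·I_B = 150×0.0218 = 3.27 mA, and I_E = (β+1)I_B = 3.29 mA.
V_CE = V_CC − I_C·R_C − I_E·R_E = 19 − 3.27×1 − 3.29×1 = 12.4 V.
V_CE = 12.4 V > 0.2 V confirms active-region operation.

I_C ≈ 3.3 mA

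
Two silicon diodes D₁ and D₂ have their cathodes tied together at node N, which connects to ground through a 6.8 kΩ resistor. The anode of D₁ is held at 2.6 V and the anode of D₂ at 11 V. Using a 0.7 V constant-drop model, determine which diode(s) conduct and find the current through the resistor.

Only D₂ conducts; I_R ≈ 1.5 mA

Assume both conduct. Then node N would need to be at both 2.6−0.7 = 1.9 V and 11−0.7 = 10.3 V, which is impossible.
Assume only D₂ conducts: V_N = 11 − 0.7 = 10.3 V, so I_R = 10.3/6.8 = 1.51 mA.
Check D₁: its anode-to-cathode voltage is 2.6 − 10.3 = -7.7 V < 0.7 V, so it is off. The assumption is consistent.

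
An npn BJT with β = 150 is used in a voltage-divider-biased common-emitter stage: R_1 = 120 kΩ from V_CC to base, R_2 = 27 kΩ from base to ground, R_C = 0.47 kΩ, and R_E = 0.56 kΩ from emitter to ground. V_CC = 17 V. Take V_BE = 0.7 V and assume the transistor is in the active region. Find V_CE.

V_CE ≈ 13 V

Thevenize the base divider: V_Th = V_CC·R_2/(R_1+R_2) = 17×27/147 = 3.12 V, R_Th = R_1‖R_2 = 22 kΩ.
Base-emitter loop: V_Th = I_B·R_Th + V_BE + (β+1)I_B·R_E, so I_B = (3.12 − 0.7) / (22 + 151×0.56) = 0.0227 mA.
I_C = β·I_B = 150×0.0227 = 3.41 mA, and I_E = (β+1)I_B = 3.43 mA.
V_CE = V_CC − I_C·R_C − I_E·R_E = 17 − 3.41×0.47 − 3.43×0.56 = 13.5 V.
V_CE = 13.5 V > 0.2 V confirms active-region operation.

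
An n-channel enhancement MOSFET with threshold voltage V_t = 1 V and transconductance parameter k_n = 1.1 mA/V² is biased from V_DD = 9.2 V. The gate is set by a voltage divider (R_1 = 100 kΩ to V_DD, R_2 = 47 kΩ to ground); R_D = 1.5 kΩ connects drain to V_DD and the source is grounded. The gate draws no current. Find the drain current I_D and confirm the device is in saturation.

I_D ≈ 2.1 mA

V_G = V_DD·R_2/(R_1+R_2) = 9.2×47/147 = 2.94 V. With the source grounded, V_GS = V_G = 2.94 V.
Assume saturation: I_D = (k_n/2)(V_GS − V_t)² = (1.1/2)×(2.94 − 1)² = 0.55×1.94² = 2.07 mA.
V_DS = V_DD − I_D·R_D = 9.2 − 2.07×1.5 = 6.09 V.
Saturation requires V_DS ≥ V_GS − V_t = 1.94 V; 6.09 ≥ 1.94 ✓.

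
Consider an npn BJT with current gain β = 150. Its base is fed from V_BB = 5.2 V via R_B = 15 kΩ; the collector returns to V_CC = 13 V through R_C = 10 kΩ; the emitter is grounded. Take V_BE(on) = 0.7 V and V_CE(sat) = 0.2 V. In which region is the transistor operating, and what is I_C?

Assume active: I_B = (5.2 − 0.7)/15 = 0.3 mA, giving I_C = β·I_B = 45 mA.
But then V_CE = 13 − 45×10 = -437 V < V_CE(sat) = 0.2 V — impossible in the active region.
So the transistor is saturated. With V_CE = 0.2 V, I_C = (V_CC − 0.2)/R_C = 12.8/10 = 1.28 mA.
Check: β·I_B = 45 mA > I_C = 1.28 mA, confirming saturation.

saturation; I_C ≈ 1.3 mA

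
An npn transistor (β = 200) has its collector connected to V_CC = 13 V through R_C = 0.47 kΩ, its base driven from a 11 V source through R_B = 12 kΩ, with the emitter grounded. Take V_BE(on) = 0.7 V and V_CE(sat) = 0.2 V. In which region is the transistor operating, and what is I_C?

Assume active: I_B = (11 − 0.7)/12 = 0.858 mA, giving I_C = β·I_B = 172 mA.
But then V_CE = 13 − 172×0.47 = -67.7 V < V_CE(sat) = 0.2 V — impossible in the active region.
So the transistor is saturated. With V_CE = 0.2 V, I_C = (V_CC − 0.2)/R_C = 12.8/0.47 = 27.2 mA.
Check: β·I_B = 172 mA > I_C = 27.2 mA, confirming saturation.

saturation; I_C ≈ 27 mA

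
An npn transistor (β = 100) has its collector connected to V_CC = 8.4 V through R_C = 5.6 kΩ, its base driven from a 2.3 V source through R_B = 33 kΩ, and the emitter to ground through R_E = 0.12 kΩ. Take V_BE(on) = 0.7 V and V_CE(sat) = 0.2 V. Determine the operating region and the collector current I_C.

saturation; I_C ≈ 1.4 mA

Assume active: I_B = (2.3 − 0.7)/(33 + 101×0.12) = 0.0355 mA, I_C = β·I_B = 3.55 mA.
Then V_CE = 8.4 − 3.55×5.6 − 3.58×0.12 = -11.9 V < 0.2 V — the active assumption fails.
Re-solve with V_CE = 0.2 V. KCL at the emitter: V_E/R_E = (V_BB−0.7−V_E)/R_B + (V_CC−0.2−V_E)/R_C, giving V_E = 0.177 V.
I_C = (V_CC − 0.2 − V_E)/R_C = (8.2 − 0.177)/5.6 = 1.43 mA.
Check: I_B = (1.6 − 0.177)/33 = 0.0431 mA, and β·I_B = 4.31 mA > I_C, confirming saturation.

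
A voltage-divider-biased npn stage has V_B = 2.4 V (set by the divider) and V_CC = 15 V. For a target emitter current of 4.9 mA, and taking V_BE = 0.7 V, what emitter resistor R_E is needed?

V_E = V_B − V_BE = 2.4 − 0.7 = 1.7 V.
R_E = V_E / I_E = 1.7 / 4.9 = 0.347 kΩ.

R_E ≈ 0.35 kΩ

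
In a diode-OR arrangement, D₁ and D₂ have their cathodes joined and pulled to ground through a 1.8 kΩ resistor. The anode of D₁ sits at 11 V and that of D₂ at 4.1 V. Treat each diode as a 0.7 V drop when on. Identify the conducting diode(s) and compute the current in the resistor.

Only D₁ conducts; I_R ≈ 5.7 mA

Assume both conduct. Then node N would need to be at both 11−0.7 = 10.3 V and 4.1−0.7 = 3.4 V, which is impossible.
Assume only D₁ conducts: V_N = 11 − 0.7 = 10.3 V, so I_R = 10.3/1.8 = 5.72 mA.
Check D₂: its anode-to-cathode voltage is 4.1 − 10.3 = -6.2 V < 0.7 V, so it is off. The assumption is consistent.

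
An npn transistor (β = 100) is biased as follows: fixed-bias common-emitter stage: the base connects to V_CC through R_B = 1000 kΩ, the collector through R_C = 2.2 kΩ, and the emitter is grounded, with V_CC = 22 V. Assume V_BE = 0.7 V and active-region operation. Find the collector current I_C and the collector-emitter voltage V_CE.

Base loop: V_CC = I_B·R_B + V_BE, so I_B = (22 − 0.7)/1000 kΩ = 0.0213 mA.
In the active region I_C = β·I_B = 100 × 0.0213 = 2.13 mA.
Collector loop: V_CE = V_CC − I_C·R_C = 22 − 2.13×2.2 = 17.3 V.
Since V_CE = 17.3 V > V_CE(sat) ≈ 0.2 V, the transistor is in the active region as assumed.

I_C ≈ 2.1 mA, V_CE ≈ 17 V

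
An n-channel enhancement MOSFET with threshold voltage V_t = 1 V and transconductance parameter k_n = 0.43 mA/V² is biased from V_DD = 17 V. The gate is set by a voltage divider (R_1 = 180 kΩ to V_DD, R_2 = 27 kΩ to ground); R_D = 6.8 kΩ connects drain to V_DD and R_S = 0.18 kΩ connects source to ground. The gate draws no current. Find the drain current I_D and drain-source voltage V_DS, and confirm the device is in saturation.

I_D ≈ 0.29 mA, V_DS ≈ 15 V

V_G = V_DD·R_2/(R_1+R_2) = 17×27/207 = 2.22 V.
Assume saturation: I_D = (k_n/2)(V_GS − V_t)² with V_GS = V_G − I_D·R_S = 2.22 − 0.18·I_D.
Substituting gives 0.00697·I_D² − 1.09·I_D + 0.319 = 0, with roots I_D = 0.292 or 157 mA.
The root I_D = 157 mA gives V_GS = -26 V ≤ V_t, so take I_D = 0.292 mA.
Then V_GS = 2.16 V and V_DS = V_DD − I_D(R_D+R_S) = 17 − 0.292×6.98 = 15 V.
Saturation requires V_DS ≥ V_GS − V_t = 1.16 V; 15 ≥ 1.16 ✓.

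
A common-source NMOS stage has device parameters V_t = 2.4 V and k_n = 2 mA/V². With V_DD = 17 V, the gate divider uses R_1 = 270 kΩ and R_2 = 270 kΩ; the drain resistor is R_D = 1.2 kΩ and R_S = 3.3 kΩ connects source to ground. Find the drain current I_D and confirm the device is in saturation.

V_G = V_DD·R_2/(R_1+R_2) = 17×270/540 = 8.5 V.
Assume saturation: I_D = (k_n/2)(V_GS − V_t)² with V_GS = V_G − I_D·R_S = 8.5 − 3.3·I_D.
Substituting gives 10.9·I_D² − 41.3·I_D + 37.2 = 0, with roots I_D = 1.48 or 2.31 mA.
The root I_D = 2.31 mA gives V_GS = 0.88 V ≤ V_t, so take I_D = 1.48 mA.
Then V_GS = 3.62 V and V_DS = V_DD − I_D(R_D+R_S) = 17 − 1.48×4.5 = 10.3 V.
Saturation requires V_DS ≥ V_GS − V_t = 1.22 V; 10.3 ≥ 1.22 ✓.

I_D ≈ 1.5 mA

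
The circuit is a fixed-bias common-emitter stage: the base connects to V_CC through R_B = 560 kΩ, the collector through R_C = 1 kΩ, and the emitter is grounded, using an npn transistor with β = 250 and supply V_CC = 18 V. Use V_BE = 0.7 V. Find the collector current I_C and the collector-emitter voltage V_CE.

Base loop: V_CC = I_B·R_B + V_BE, so I_B = (18 − 0.7)/560 kΩ = 0.0309 mA.
In the active region I_C = β·I_B = 250 × 0.0309 = 7.72 mA.
Collector loop: V_CE = V_CC − I_C·R_C = 18 − 7.72×1 = 10.3 V.
Since V_CE = 10.3 V > V_CE(sat) ≈ 0.2 V, the transistor is in the active region as assumed.

I_C ≈ 7.7 mA, V_CE ≈ 10 V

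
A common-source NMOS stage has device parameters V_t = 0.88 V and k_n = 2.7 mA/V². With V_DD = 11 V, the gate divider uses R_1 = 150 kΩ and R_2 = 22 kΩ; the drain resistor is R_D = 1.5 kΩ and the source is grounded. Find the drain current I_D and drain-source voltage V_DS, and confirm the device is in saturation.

V_G = V_DD·R_2/(R_1+R_2) = 11×22/172 = 1.41 V. With the source grounded, V_GS = V_G = 1.41 V.
Assume saturation: I_D = (k_n/2)(V_GS − V_t)² = (2.7/2)×(1.41 − 0.88)² = 1.35×0.527² = 0.375 mA.
V_DS = V_DD − I_D·R_D = 11 − 0.375×1.5 = 10.4 V.
Saturation requires V_DS ≥ V_GS − V_t = 0.527 V; 10.4 ≥ 0.527 ✓.

I_D ≈ 0.37 mA, V_DS ≈ 10 V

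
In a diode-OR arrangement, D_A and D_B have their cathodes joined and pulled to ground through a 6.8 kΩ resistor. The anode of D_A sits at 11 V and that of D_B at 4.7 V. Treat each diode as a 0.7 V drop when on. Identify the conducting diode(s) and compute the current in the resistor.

Only D_A conducts; I_R ≈ 1.5 mA

Assume both conduct. Then node N would need to be at both 11−0.7 = 10.3 V and 4.7−0.7 = 4 V, which is impossible.
Assume only D_A conducts: V_N = 11 − 0.7 = 10.3 V, so I_R = 10.3/6.8 = 1.51 mA.
Check D_B: its anode-to-cathode voltage is 4.7 − 10.3 = -5.6 V < 0.7 V, so it is off. The assumption is consistent.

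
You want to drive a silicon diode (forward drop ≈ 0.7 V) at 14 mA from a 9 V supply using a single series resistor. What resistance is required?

R ≈ 0.59 kΩ

The resistor drops V_S − V_D = 9 − 0.7 = 8.3 V at 14 mA.
R = 8.3 V / 14 mA = 0.593 kΩ.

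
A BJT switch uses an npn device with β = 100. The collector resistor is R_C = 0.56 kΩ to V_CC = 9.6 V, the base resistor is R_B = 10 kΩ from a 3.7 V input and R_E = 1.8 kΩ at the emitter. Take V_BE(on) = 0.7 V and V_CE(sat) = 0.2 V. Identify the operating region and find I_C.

active; I_C ≈ 1.6 mA

Assume active. Base-emitter loop: I_B = (V_BB − V_BE)/(R_B + (β+1)R_E) = (3.7 − 0.7)/(10 + 101×1.8) = 0.0156 mA.
I_C = β·I_B = 100×0.0156 = 1.56 mA.
V_CE = V_CC − I_C·R_C − I_E·R_E = 9.6 − 1.56×0.56 − 1.58×1.8 = 5.88 V > V_CE(sat), so the active-region assumption holds.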